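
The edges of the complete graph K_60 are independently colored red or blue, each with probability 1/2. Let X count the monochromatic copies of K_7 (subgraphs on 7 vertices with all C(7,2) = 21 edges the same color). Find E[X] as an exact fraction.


Let X = Σ_S X_S over the C(60, 7) = 386206920 subsets S of size 7, where X_S = 1 if the K_7 on S is monochromatic.
For a fixed S, the K_7 on S has C(7, 2) = 21 edges. P[all 21 edges red] = (1/2)^21, and likewise for blue, so P[monochromatic] = 2·(1/2)^21 = 2^{1 − 21} = 1/1048576.
By linearity: E[X] = C(60, 7) · 2^{1 − 21} = 386206920 · 1/1048576 = 48275865/131072.
Numerically: E[X] ≈ 368.315620.

E[X] = C(60,7)·2^(1−C(7,2)) = 48275865/131072 ≈ 368.315620.


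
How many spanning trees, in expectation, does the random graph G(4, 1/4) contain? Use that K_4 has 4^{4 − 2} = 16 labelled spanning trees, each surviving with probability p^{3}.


K_4 has 4^{4 − 2} = 16 labelled spanning trees.
For each such spanning tree H, let X_H = 1 if all 3 edges of H are present in G. Then P[X_H = 1] = p^{3} = (1/4)^{3} = 1/64.
By linearity of expectation: E[X] = Σ_H E[X_H] = 16 · p^{3} = 16 · 1/64 = 1/4.
Numerically: E[X] ≈ 0.25.

E[X] = 16 · (1/4)^{3} = 1/4 ≈ 0.25.


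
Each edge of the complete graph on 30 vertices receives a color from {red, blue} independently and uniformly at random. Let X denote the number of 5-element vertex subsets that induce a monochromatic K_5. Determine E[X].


Let X = Σ_S X_S over the C(30, 5) = 142506 subsets S of size 5, where X_S = 1 if the K_5 on S is monochromatic.
For a fixed S, the K_5 on S has C(5, 2) = 10 edges. P[all 10 edges red] = (1/2)^10, and likewise for blue, so P[monochromatic] = 2·(1/2)^10 = 2^{1 − 10} = 1/512.
By linearity of expectation: E[X] = C(30, 5) · 2^{1 − 10} = 142506 · 1/512 = 71253/256.
Numerically: E[X] ≈ 278.3320.

E[X] = C(30,5)·2^(1−C(5,2)) = 71253/256 ≈ 278.3320.


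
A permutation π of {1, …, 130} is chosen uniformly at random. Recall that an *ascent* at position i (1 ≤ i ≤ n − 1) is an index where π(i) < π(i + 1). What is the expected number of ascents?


Write X = Σ X_I over i = 1, …, 129, with X_I the indicator of one ascent.
There are 129 indicators.
For each fixed i, the pair (π(i), π(i+1)) is a uniformly random ordered pair of distinct values from {1, …, 130}; by symmetry P[π(i) < π(i+1)] = 1/2.
By linearity: E[X] = 129 · (1/2) = (130 − 1) · (1/2) = 129/2 ≈ 64.50000.

E[X] = 129/2 = 64.50000.


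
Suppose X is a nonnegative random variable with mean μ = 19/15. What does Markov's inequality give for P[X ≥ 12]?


μ = E[X] = 19/15, a = 12.
Markov: P[X ≥ 12] ≤ μ/a = (19/15)/12 = 19/180.
Numerically: ≈ 0.1056.
(Since a = 12 > μ = 1.2667, the bound 19/180 is < 1 and informative.)

P[X ≥ 12] ≤ 19/180 ≈ 0.1056.


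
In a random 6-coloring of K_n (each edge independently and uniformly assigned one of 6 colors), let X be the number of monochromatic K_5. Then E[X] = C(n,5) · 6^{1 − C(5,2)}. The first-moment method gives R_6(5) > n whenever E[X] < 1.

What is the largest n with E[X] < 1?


We need C(n, 5) · 6^{1 − 10} < 1, i.e. C(n, 5) < 6^{10 − 1} = 10077696.
Check values of n near the boundary:
  n = 63: C(63, 5) = 7028847; 7028847 < 10077696? YES
  n = 64: C(64, 5) = 7624512; 7624512 < 10077696? YES
  n = 65: C(65, 5) = 8259888; 8259888 < 10077696? YES
  n = 66: C(66, 5) = 8936928; 8936928 < 10077696? YES
  n = 67: C(67, 5) = 9657648; 9657648 < 10077696? YES
  n = 68: C(68, 5) = 10424128; 10424128 < 10077696? NO
  n = 69: C(69, 5) = 11238513; 11238513 < 10077696? NO
  n = 70: C(70, 5) = 12103014; 12103014 < 10077696? NO
The largest n with C(n, 5) < 10077696 is n = 67 (where E[X] = 67067/69984 ≈ 0.9583190). Hence R_6(5) > 67, i.e. R_6(5) ≥ 68.

Largest n = 67; hence R_6(5) > 67.


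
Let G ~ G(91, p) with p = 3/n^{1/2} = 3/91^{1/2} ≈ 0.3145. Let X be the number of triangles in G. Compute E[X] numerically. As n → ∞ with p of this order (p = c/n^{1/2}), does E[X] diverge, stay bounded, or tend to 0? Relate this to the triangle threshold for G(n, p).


Number of potential triangles: C(91, 3) = 121485.
Each occurs with probability p³ ≈ (0.3145)³ ≈ 3.110296e-02.
By linearity: E[X] = C(91, 3)·p³ ≈ 121485 · 3.110296e-02 ≈ 3778.5427.
Since α = 1/2 < 1, p = c/n^{1/2} ≫ 1/n is above the triangle threshold p ~ 1/n. Asymptotically E[X] ~ (c³/6)·n^{3(1−α)} = (3³/6)·n^{1.5} → ∞; triangles are abundant w.h.p.

E[X] ≈ 3778.5427; in regime p = Θ(1/n^{1/2}) E[X] diverges (above the triangle threshold p ~ 1/n).


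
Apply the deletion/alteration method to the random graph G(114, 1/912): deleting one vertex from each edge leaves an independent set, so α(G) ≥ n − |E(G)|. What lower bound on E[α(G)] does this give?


E[|E(G)|] = C(114, 2)·p = 6441 · (1/912) = 113/16.
E[α(G)] ≥ n − E[|E(G)|] = 114 − 113/16 = 1711/16.
Numerically: ≈ 106.938.
(This is only a lower bound; the true E[α(G)] may be larger.)

E[α(G)] ≥ 1711/16 ≈ 106.938.


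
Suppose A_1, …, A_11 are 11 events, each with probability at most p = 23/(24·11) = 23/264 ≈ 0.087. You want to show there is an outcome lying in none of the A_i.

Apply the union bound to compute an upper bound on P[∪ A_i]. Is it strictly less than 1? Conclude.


Union bound: P[∪_{i=1}^{11} A_i] ≤ Σ_i P[A_i] ≤ 11·p = 11·(23/264) = 23/24.
Numerically: 23/24 ≈ 0.958.
Is 23/24 < 1? YES.
Since P[∪ A_i] ≤ 23/24 < 1, the complement has P[∩ A_i^c] ≥ 1 − 23/24 = 1/24 > 0, so some outcome avoids every A_i.

11·p = 23/24 ≈ 0.958; existence CERTIFIED by the union bound.


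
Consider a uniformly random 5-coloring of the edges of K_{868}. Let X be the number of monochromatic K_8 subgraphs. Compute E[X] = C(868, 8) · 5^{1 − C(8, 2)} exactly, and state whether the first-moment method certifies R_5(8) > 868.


E[X] = C(868, 8) · 5^{1 − 28} = 7737261125902834428 · 5^{−27} = 7737261125902834428/7450580596923828125.
As a reduced fraction: E[X] = 7737261125902834428/7450580596923828125 ≈ 1.038478.
Is E[X] < 1? NO.
Since E[X] ≥ 1, the first-moment bound is inconclusive at n = 868; it does NOT by itself certify R_5(8) > 868.

E[X] = 7737261125902834428/7450580596923828125 ≈ 1.038478; E[X] ≥ 1; first-moment method inconclusive here.


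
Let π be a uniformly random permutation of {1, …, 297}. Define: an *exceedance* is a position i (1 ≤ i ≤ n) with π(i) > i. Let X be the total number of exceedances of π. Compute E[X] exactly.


Write X = Σ_{i=1}^{297} X_i, where X_i = 1_{π(i) > i}.
For each fixed i, π(i) is uniform over {1, …, 297} (marginal of a uniform permutation), so P[π(i) > i] = (n − i)/n. Summing: Σ_{i=1}^{297} (n − i)/n = (0 + 1 + … + 296)/297 = 297(297 − 1)/(2·297) = (297 − 1)/2.
Hence E[X] = Σ_{i=1}^{297} (297 − i)/297 = 148 ≈ 148.000.

E[X] = 148 = 148.000.


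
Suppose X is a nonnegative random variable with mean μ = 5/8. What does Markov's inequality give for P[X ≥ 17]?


μ = E[X] = 5/8, a = 17.
Markov: P[X ≥ 17] ≤ μ/a = (5/8)/17 = 5/136.
Numerically: ≈ 0.03676.
(Since a = 17 > μ = 0.62500, the bound 5/136 is < 1 and informative.)

P[X ≥ 17] ≤ 5/136 ≈ 0.03676.


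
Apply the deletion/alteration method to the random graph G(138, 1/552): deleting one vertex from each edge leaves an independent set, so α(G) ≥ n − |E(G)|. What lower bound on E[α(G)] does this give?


E[|E(G)|] = C(138, 2)·p = 9453 · (1/552) = 137/8.
E[α(G)] ≥ n − E[|E(G)|] = 138 − 137/8 = 967/8.
Numerically: ≈ 120.875000.
(This is only a lower bound; the true E[α(G)] may be larger.)

E[α(G)] ≥ 967/8 ≈ 120.875000.


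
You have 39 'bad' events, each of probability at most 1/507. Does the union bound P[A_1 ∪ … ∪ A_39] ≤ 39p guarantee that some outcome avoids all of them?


Union bound: P[∪_{i=1}^{39} A_i] ≤ Σ_i P[A_i] ≤ 39·p = 39·(1/507) = 1/13.
Numerically: 1/13 ≈ 0.0769231.
Is 1/13 < 1? YES.
Since P[∪ A_i] ≤ 1/13 < 1, the complement has P[∩ A_i^c] ≥ 1 − 1/13 = 12/13 > 0, so some outcome avoids every A_i.

39·p = 1/13 ≈ 0.0769231; existence CERTIFIED by the union bound.


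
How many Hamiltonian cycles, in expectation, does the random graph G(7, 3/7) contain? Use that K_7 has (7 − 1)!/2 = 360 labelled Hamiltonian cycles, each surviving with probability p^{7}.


K_7 has (7 − 1)!/2 = 360 labelled Hamiltonian cycles.
For each such Hamiltonian cycle H, let X_H = 1 if all 7 edges of H are present in G. Then P[X_H = 1] = p^{7} = (3/7)^{7} = 2187/823543.
By linearity: E[X] = Σ_H E[X_H] = 360 · p^{7} = 360 · 2187/823543 = 787320/823543.
Numerically: E[X] ≈ 0.956.

E[X] = 360 · (3/7)^{7} = 787320/823543 ≈ 0.956.


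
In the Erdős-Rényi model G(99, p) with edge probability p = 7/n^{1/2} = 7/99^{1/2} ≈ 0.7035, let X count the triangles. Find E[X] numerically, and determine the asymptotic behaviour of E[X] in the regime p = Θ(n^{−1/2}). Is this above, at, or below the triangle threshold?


Number of potential triangles: C(99, 3) = 156849.
Each occurs with probability p³ ≈ (0.7035)³ ≈ 3.482101e-01.
By linearity: E[X] = C(99, 3)·p³ ≈ 156849 · 3.482101e-01 ≈ 54616.4015.
Since α = 1/2 < 1, p = c/n^{1/2} ≫ 1/n is above the triangle threshold p ~ 1/n. Asymptotically E[X] ~ (c³/6)·n^{3(1−α)} = (7³/6)·n^{1.5} → ∞; triangles are abundant w.h.p.

E[X] ≈ 54616.4015; in regime p = Θ(1/n^{1/2}) E[X] diverges (above the triangle threshold p ~ 1/n).


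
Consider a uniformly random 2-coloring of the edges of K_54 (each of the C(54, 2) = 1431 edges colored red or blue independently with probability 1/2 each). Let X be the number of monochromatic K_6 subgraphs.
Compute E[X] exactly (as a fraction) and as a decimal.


Let X = Σ_S X_S over the C(54, 6) = 25827165 subsets S of size 6, where X_S = 1 if the K_6 on S is monochromatic.
For a fixed S, the K_6 on S has C(6, 2) = 15 edges. P[all 15 edges red] = (1/2)^15, and likewise for blue, so P[monochromatic] = 2·(1/2)^15 = 2^{1 − 15} = 1/16384.
Summing: E[X] = C(54, 6) · 2^{1 − 15} = 25827165 · 1/16384 = 25827165/16384.
Numerically: E[X] ≈ 1576.36505.

E[X] = C(54,6)·2^(1−C(6,2)) = 25827165/16384 ≈ 1576.36505.


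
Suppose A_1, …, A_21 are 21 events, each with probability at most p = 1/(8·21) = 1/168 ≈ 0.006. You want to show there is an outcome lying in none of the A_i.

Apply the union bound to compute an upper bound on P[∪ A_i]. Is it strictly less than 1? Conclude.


Union bound: P[∪_{i=1}^{21} A_i] ≤ Σ_i P[A_i] ≤ 21·p = 21·(1/168) = 1/8.
Numerically: 1/8 ≈ 0.125.
Is 1/8 < 1? YES.
Since P[∪ A_i] ≤ 1/8 < 1, the complement has P[∩ A_i^c] ≥ 1 − 1/8 = 7/8 > 0, so some outcome avoids every A_i.

21·p = 1/8 ≈ 0.125; existence CERTIFIED by the union bound.


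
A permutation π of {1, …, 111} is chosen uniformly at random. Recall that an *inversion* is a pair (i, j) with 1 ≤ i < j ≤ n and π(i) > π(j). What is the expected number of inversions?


Write X = Σ X_I over the C(111, 2) = 6105 pairs i < j, with X_I the indicator of one inversion.
There are 6105 indicators.
For each fixed pair i < j, the values π(i) and π(j) are two distinct elements of {1, …, 111} in uniformly random order; by symmetry P[π(i) > π(j)] = 1/2.
By linearity: E[X] = 6105 · (1/2) = C(111, 2) · (1/2) = 6105/2 = 6105/2 ≈ 3052.500000.

E[X] = 6105/2 = 3052.500000.


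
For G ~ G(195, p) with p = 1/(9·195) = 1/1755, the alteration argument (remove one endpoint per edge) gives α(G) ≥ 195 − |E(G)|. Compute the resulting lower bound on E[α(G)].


E[|E(G)|] = C(195, 2)·p = 18915 · (1/1755) = 97/9.
E[α(G)] ≥ n − E[|E(G)|] = 195 − 97/9 = 1658/9.
Numerically: ≈ 184.22222.
(This is only a lower bound; the true E[α(G)] may be larger.)

E[α(G)] ≥ 1658/9 ≈ 184.22222.


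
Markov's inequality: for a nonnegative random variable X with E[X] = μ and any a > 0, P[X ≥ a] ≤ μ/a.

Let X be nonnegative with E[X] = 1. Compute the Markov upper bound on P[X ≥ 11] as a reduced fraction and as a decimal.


μ = E[X] = 1, a = 11.
Markov: P[X ≥ 11] ≤ μ/a = (1)/11 = 1/11.
Numerically: ≈ 0.090909.
(Since a = 11 > μ = 1.000000, the bound 1/11 is < 1 and informative.)

P[X ≥ 11] ≤ 1/11 ≈ 0.090909.


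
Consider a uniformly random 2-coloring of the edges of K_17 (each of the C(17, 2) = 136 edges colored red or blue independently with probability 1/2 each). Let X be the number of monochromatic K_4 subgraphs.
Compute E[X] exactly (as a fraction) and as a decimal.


Let X = Σ_S X_S over the C(17, 4) = 2380 subsets S of size 4, where X_S = 1 if the K_4 on S is monochromatic.
For a fixed S, the K_4 on S has C(4, 2) = 6 edges. P[all 6 edges red] = (1/2)^6, and likewise for blue, so P[monochromatic] = 2·(1/2)^6 = 2^{1 − 6} = 1/32.
By linearity of expectation: E[X] = C(17, 4) · 2^{1 − 6} = 2380 · 1/32 = 595/8.
Numerically: E[X] ≈ 74.375000.

E[X] = C(17,4)·2^(1−C(4,2)) = 595/8 ≈ 74.375000.


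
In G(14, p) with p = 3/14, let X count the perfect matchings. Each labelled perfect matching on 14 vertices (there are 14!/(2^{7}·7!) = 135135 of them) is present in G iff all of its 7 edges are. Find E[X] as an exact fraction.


K_14 has 14!/(2^{7}·7!) = 135135 labelled perfect matchings.
For each such perfect matching H, let X_H = 1 if all 7 edges of H are present in G. Then P[X_H = 1] = p^{7} = (3/14)^{7} = 2187/105413504.
By linearity: E[X] = Σ_H E[X_H] = 135135 · p^{7} = 135135 · 2187/105413504 = 42220035/15059072.
Numerically: E[X] ≈ 2.8.

E[X] = 135135 · (3/14)^{7} = 42220035/15059072 ≈ 2.8.


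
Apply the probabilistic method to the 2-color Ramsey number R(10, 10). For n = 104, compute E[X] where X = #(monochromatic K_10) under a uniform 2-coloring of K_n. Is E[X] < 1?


E[X] = C(104, 10) · 2^{1 − 45} = 26100986351440 · 2^{−44} = 26100986351440/17592186044416.
As a reduced fraction: E[X] = 1631311646965/1099511627776 ≈ 1.48367.
Is E[X] < 1? NO.
Since E[X] ≥ 1, the first-moment bound is inconclusive at n = 104; it does NOT by itself certify R(10, 10) > 104.

E[X] = 1631311646965/1099511627776 ≈ 1.48367; E[X] ≥ 1; first-moment method inconclusive here.


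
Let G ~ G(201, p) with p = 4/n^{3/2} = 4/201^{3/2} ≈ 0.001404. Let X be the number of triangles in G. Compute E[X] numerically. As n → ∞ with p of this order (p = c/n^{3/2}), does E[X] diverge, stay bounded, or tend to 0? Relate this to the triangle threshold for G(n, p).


Number of potential triangles: C(201, 3) = 1333300.
Each occurs with probability p³ ≈ (0.001404)³ ≈ 2.765653e-09.
By linearity: E[X] = C(201, 3)·p³ ≈ 1333300 · 2.765653e-09 ≈ 0.0037.
Since α = 3/2 > 1, p = c/n^{3/2} = o(1/n) is below the triangle threshold p ~ 1/n. Asymptotically E[X] ~ (c³/6)·n^{3(1−α)} = (4³/6)·n^{-1.5} → 0, so by Markov's inequality G has no triangles w.h.p.

E[X] ≈ 0.0037; in regime p = Θ(1/n^{3/2}) E[X] tends to 0 (below the triangle threshold p ~ 1/n).


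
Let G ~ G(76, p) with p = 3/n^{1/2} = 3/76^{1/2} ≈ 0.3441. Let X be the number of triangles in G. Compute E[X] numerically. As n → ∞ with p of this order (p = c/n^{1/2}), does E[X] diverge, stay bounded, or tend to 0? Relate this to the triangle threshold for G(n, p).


Number of potential triangles: C(76, 3) = 70300.
Each occurs with probability p³ ≈ (0.3441)³ ≈ 4.075148e-02.
By linearity: E[X] = C(76, 3)·p³ ≈ 70300 · 4.075148e-02 ≈ 2864.8290.
Since α = 1/2 < 1, p = c/n^{1/2} ≫ 1/n is above the triangle threshold p ~ 1/n. Asymptotically E[X] ~ (c³/6)·n^{3(1−α)} = (3³/6)·n^{1.5} → ∞; triangles are abundant w.h.p.

E[X] ≈ 2864.8290; in regime p = Θ(1/n^{1/2}) E[X] diverges (above the triangle threshold p ~ 1/n).


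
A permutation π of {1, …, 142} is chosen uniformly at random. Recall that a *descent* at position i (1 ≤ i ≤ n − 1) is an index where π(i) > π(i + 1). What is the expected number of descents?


Write X = Σ X_I over i = 1, …, 141, with X_I the indicator of one descent.
There are 141 indicators.
For each fixed i, the pair (π(i), π(i+1)) is a uniformly random ordered pair of distinct values from {1, …, 142}; by symmetry P[π(i) > π(i+1)] = 1/2.
By linearity: E[X] = 141 · (1/2) = (142 − 1) · (1/2) = 141/2 ≈ 70.500.

E[X] = 141/2 = 70.500.


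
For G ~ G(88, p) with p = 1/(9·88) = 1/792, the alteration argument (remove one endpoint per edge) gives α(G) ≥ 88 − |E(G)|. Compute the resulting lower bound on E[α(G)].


E[|E(G)|] = C(88, 2)·p = 3828 · (1/792) = 29/6.
E[α(G)] ≥ n − E[|E(G)|] = 88 − 29/6 = 499/6.
Numerically: ≈ 83.166667.
(This is only a lower bound; the true E[α(G)] may be larger.)

E[α(G)] ≥ 499/6 ≈ 83.166667.


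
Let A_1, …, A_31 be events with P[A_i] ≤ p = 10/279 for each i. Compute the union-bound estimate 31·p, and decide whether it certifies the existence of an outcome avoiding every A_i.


Union bound: P[∪_{i=1}^{31} A_i] ≤ Σ_i P[A_i] ≤ 31·p = 31·(10/279) = 10/9.
Numerically: 10/9 ≈ 1.1111.
Is 10/9 < 1? NO.
Since the bound 10/9 is ≥ 1, the union bound is uninformative here; it does NOT by itself certify existence.

31·p = 10/9 ≈ 1.1111; existence NOT certified by the union bound.


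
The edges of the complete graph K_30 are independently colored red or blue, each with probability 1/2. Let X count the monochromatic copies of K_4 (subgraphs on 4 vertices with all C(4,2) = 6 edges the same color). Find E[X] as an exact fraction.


Let X = Σ_S X_S over the C(30, 4) = 27405 subsets S of size 4, where X_S = 1 if the K_4 on S is monochromatic.
For a fixed S, the K_4 on S has C(4, 2) = 6 edges. P[all 6 edges red] = (1/2)^6, and likewise for blue, so P[monochromatic] = 2·(1/2)^6 = 2^{1 − 6} = 1/32.
By linearity of expectation: E[X] = C(30, 4) · 2^{1 − 6} = 27405 · 1/32 = 27405/32.
Numerically: E[X] ≈ 856.406250.

E[X] = C(30,4)·2^(1−C(4,2)) = 27405/32 ≈ 856.406250.


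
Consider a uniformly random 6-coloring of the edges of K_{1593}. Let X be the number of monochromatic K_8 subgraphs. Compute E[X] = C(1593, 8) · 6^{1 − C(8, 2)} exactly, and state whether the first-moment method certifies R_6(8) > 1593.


E[X] = C(1593, 8) · 6^{1 − 28} = 1010555394551193970323 · 6^{−27} = 1010555394551193970323/1023490369077469249536.
As a reduced fraction: E[X] = 37427977575970147049/37907050706572935168 ≈ 0.9874.
Is E[X] < 1? YES.
Since E[X] < 1, there exists a 6-coloring of K_{1593} with no monochromatic K_8; hence R_6(8) > 1593.

E[X] = 37427977575970147049/37907050706572935168 ≈ 0.9874; E[X] < 1, so R_6(8) > 1593.


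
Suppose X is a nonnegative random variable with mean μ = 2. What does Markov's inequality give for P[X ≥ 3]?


μ = E[X] = 2, a = 3.
Markov: P[X ≥ 3] ≤ μ/a = (2)/3 = 2/3.
Numerically: ≈ 0.667.
(Since a = 3 > μ = 2.000, the bound 2/3 is < 1 and informative.)

P[X ≥ 3] ≤ 2/3 ≈ 0.667.


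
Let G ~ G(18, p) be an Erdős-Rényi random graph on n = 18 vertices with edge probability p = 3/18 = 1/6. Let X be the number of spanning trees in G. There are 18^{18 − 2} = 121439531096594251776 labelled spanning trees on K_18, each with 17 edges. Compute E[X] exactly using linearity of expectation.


K_18 has 18^{18 − 2} = 121439531096594251776 labelled spanning trees.
For each such spanning tree H, let X_H = 1 if all 17 edges of H are present in G. Then P[X_H = 1] = p^{17} = (1/6)^{17} = 1/16926659444736.
By linearity: E[X] = Σ_H E[X_H] = 121439531096594251776 · p^{17} = 121439531096594251776 · 1/16926659444736 = 14348907/2.
Numerically: E[X] ≈ 7.1745e+06.

E[X] = 121439531096594251776 · (1/6)^{17} = 14348907/2 ≈ 7.1745e+06.


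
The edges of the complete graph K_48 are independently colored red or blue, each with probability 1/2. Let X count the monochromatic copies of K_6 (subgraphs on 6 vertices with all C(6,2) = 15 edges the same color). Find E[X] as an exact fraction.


Let X = Σ_S X_S over the C(48, 6) = 12271512 subsets S of size 6, where X_S = 1 if the K_6 on S is monochromatic.
For a fixed S, the K_6 on S has C(6, 2) = 15 edges. P[all 15 edges red] = (1/2)^15, and likewise for blue, so P[monochromatic] = 2·(1/2)^15 = 2^{1 − 15} = 1/16384.
Summing: E[X] = C(48, 6) · 2^{1 − 15} = 12271512 · 1/16384 = 1533939/2048.
Numerically: E[X] ≈ 748.994.

E[X] = C(48,6)·2^(1−C(6,2)) = 1533939/2048 ≈ 748.994.


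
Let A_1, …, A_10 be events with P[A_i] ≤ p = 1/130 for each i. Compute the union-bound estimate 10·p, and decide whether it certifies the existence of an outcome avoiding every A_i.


Union bound: P[∪_{i=1}^{10} A_i] ≤ Σ_i P[A_i] ≤ 10·p = 10·(1/130) = 1/13.
Numerically: 1/13 ≈ 0.0769.
Is 1/13 < 1? YES.
Since P[∪ A_i] ≤ 1/13 < 1, the complement has P[∩ A_i^c] ≥ 1 − 1/13 = 12/13 > 0, so some outcome avoids every A_i.

10·p = 1/13 ≈ 0.0769; existence CERTIFIED by the union bound.


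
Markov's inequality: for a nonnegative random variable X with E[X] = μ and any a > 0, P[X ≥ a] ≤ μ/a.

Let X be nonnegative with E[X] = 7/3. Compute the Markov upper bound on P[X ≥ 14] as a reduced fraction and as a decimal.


μ = E[X] = 7/3, a = 14.
Markov: P[X ≥ 14] ≤ μ/a = (7/3)/14 = 1/6.
Numerically: ≈ 0.1667.
(Since a = 14 > μ = 2.3333, the bound 1/6 is < 1 and informative.)

P[X ≥ 14] ≤ 1/6 ≈ 0.1667.


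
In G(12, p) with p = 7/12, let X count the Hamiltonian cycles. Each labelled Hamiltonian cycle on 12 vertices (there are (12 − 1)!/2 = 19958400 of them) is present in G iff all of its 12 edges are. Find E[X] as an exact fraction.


K_12 has (12 − 1)!/2 = 19958400 labelled Hamiltonian cycles.
For each such Hamiltonian cycle H, let X_H = 1 if all 12 edges of H are present in G. Then P[X_H = 1] = p^{12} = (7/12)^{12} = 13841287201/8916100448256.
By linearity of expectation: E[X] = Σ_H E[X_H] = 19958400 · p^{12} = 19958400 · 13841287201/8916100448256 = 26644477861925/859963392.
Numerically: E[X] ≈ 3.1e+04.

E[X] = 19958400 · (7/12)^{12} = 26644477861925/859963392 ≈ 3.1e+04.


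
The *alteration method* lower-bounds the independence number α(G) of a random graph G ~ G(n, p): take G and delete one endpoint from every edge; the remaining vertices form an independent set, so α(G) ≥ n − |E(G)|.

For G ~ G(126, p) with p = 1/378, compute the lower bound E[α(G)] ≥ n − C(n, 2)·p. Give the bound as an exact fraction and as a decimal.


E[|E(G)|] = C(126, 2)·p = 7875 · (1/378) = 125/6.
E[α(G)] ≥ n − E[|E(G)|] = 126 − 125/6 = 631/6.
Numerically: ≈ 105.167.
(This is only a lower bound; the true E[α(G)] may be larger.)

E[α(G)] ≥ 631/6 ≈ 105.167.


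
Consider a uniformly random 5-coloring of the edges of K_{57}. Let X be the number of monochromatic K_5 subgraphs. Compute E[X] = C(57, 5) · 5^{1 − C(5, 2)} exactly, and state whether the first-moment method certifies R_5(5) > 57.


E[X] = C(57, 5) · 5^{1 − 10} = 4187106 · 5^{−9} = 4187106/1953125.
As a reduced fraction: E[X] = 4187106/1953125 ≈ 2.1438.
Is E[X] < 1? NO.
Since E[X] ≥ 1, the first-moment bound is inconclusive at n = 57; it does NOT by itself certify R_5(5) > 57.

E[X] = 4187106/1953125 ≈ 2.1438; E[X] ≥ 1; first-moment method inconclusive here.


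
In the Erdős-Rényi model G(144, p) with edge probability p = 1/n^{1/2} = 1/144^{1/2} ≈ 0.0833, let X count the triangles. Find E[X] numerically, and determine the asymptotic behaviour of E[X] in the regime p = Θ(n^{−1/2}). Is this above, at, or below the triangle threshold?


Number of potential triangles: C(144, 3) = 487344.
Each occurs with probability p³ ≈ (0.0833)³ ≈ 5.78704e-04.
By linearity: E[X] = C(144, 3)·p³ ≈ 487344 · 5.78704e-04 ≈ 282.028.
Since α = 1/2 < 1, p = c/n^{1/2} ≫ 1/n is above the triangle threshold p ~ 1/n. Asymptotically E[X] ~ (c³/6)·n^{3(1−α)} = (1³/6)·n^{1.5} → ∞; triangles are abundant w.h.p.

E[X] ≈ 282.028; in regime p = Θ(1/n^{1/2}) E[X] diverges (above the triangle threshold p ~ 1/n).


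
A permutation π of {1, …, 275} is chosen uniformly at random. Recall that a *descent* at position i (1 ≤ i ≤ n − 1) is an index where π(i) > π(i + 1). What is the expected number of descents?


Write X = Σ X_I over i = 1, …, 274, with X_I the indicator of one descent.
There are 274 indicators.
For each fixed i, the pair (π(i), π(i+1)) is a uniformly random ordered pair of distinct values from {1, …, 275}; by symmetry P[π(i) > π(i+1)] = 1/2.
By linearity: E[X] = 274 · (1/2) = (275 − 1) · (1/2) = 137 ≈ 137.00000.

E[X] = 137 = 137.00000.


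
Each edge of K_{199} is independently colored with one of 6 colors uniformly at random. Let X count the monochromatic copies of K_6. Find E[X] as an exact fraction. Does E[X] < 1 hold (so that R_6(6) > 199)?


E[X] = C(199, 6) · 6^{1 − 15} = 79936367511 · 6^{−14} = 79936367511/78364164096.
As a reduced fraction: E[X] = 26645455837/26121388032 ≈ 1.02006.
Is E[X] < 1? NO.
Since E[X] ≥ 1, the first-moment bound is inconclusive at n = 199; it does NOT by itself certify R_6(6) > 199.

E[X] = 26645455837/26121388032 ≈ 1.02006; E[X] ≥ 1; first-moment method inconclusive here.


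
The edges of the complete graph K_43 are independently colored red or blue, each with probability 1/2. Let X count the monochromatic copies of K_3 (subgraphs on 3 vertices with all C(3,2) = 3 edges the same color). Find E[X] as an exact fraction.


Let X = Σ_S X_S over the C(43, 3) = 12341 subsets S of size 3, where X_S = 1 if the K_3 on S is monochromatic.
For a fixed S, the K_3 on S has C(3, 2) = 3 edges. P[all 3 edges red] = (1/2)^3, and likewise for blue, so P[monochromatic] = 2·(1/2)^3 = 2^{1 − 3} = 1/4.
Summing: E[X] = C(43, 3) · 2^{1 − 3} = 12341 · 1/4 = 12341/4.
Numerically: E[X] ≈ 3085.250.

E[X] = C(43,3)·2^(1−C(3,2)) = 12341/4 ≈ 3085.250.


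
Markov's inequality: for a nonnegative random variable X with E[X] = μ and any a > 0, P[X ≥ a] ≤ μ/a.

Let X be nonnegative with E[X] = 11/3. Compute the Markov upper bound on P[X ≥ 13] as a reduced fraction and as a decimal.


μ = E[X] = 11/3, a = 13.
Markov: P[X ≥ 13] ≤ μ/a = (11/3)/13 = 11/39.
Numerically: ≈ 0.2821.
(Since a = 13 > μ = 3.6667, the bound 11/39 is < 1 and informative.)

P[X ≥ 13] ≤ 11/39 ≈ 0.2821.


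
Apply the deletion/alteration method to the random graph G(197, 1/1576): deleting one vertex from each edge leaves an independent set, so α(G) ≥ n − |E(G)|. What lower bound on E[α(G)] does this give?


E[|E(G)|] = C(197, 2)·p = 19306 · (1/1576) = 49/4.
E[α(G)] ≥ n − E[|E(G)|] = 197 − 49/4 = 739/4.
Numerically: ≈ 184.750000.
(This is only a lower bound; the true E[α(G)] may be larger.)

E[α(G)] ≥ 739/4 ≈ 184.750000.


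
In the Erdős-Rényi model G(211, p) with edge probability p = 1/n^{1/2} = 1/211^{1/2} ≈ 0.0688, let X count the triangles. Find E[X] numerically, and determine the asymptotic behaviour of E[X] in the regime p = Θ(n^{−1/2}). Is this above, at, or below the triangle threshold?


Number of potential triangles: C(211, 3) = 1543465.
Each occurs with probability p³ ≈ (0.0688)³ ≈ 3.26269e-04.
By linearity: E[X] = C(211, 3)·p³ ≈ 1543465 · 3.26269e-04 ≈ 503.585.
Since α = 1/2 < 1, p = c/n^{1/2} ≫ 1/n is above the triangle threshold p ~ 1/n. Asymptotically E[X] ~ (c³/6)·n^{3(1−α)} = (1³/6)·n^{1.5} → ∞; triangles are abundant w.h.p.

E[X] ≈ 503.585; in regime p = Θ(1/n^{1/2}) E[X] diverges (above the triangle threshold p ~ 1/n).


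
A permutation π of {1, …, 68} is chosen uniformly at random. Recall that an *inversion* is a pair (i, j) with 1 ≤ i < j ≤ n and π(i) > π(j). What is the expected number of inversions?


Write X = Σ X_I over the C(68, 2) = 2278 pairs i < j, with X_I the indicator of one inversion.
There are 2278 indicators.
For each fixed pair i < j, the values π(i) and π(j) are two distinct elements of {1, …, 68} in uniformly random order; by symmetry P[π(i) > π(j)] = 1/2.
By linearity: E[X] = 2278 · (1/2) = C(68, 2) · (1/2) = 2278/2 = 1139 ≈ 1139.00000.

E[X] = 1139 = 1139.00000.


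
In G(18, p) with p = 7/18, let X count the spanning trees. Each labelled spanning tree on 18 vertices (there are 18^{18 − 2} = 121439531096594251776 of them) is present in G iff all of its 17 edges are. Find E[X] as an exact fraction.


K_18 has 18^{18 − 2} = 121439531096594251776 labelled spanning trees.
For each such spanning tree H, let X_H = 1 if all 17 edges of H are present in G. Then P[X_H = 1] = p^{17} = (7/18)^{17} = 232630513987207/2185911559738696531968.
By linearity: E[X] = Σ_H E[X_H] = 121439531096594251776 · p^{17} = 121439531096594251776 · 232630513987207/2185911559738696531968 = 232630513987207/18.
Numerically: E[X] ≈ 1.29239e+13.

E[X] = 121439531096594251776 · (7/18)^{17} = 232630513987207/18 ≈ 1.29239e+13.


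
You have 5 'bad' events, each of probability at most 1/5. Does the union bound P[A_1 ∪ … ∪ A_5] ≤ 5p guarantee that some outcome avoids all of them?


Union bound: P[∪_{i=1}^{5} A_i] ≤ Σ_i P[A_i] ≤ 5·p = 5·(1/5) = 1.
Numerically: 1 ≈ 1.0000000.
Is 1 < 1? NO.
Since the bound 1 is ≥ 1, the union bound is uninformative here; it does NOT by itself certify existence.

5·p = 1 ≈ 1.0000000; existence NOT certified by the union bound.


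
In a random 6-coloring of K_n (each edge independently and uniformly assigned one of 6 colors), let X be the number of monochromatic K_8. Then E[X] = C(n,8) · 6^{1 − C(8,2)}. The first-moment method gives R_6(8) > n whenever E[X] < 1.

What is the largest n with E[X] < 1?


We need C(n, 8) · 6^{1 − 28} < 1, i.e. C(n, 8) < 6^{28 − 1} = 1023490369077469249536.
Check values of n near the boundary:
  n = 1589: C(1589, 8) = 990389025825605844438; 990389025825605844438 < 1023490369077469249536? YES
  n = 1590: C(1590, 8) = 995397314198933813310; 995397314198933813310 < 1023490369077469249536? YES
  n = 1591: C(1591, 8) = 1000427749141189953870; 1000427749141189953870 < 1023490369077469249536? YES
  n = 1592: C(1592, 8) = 1005480414540892933435; 1005480414540892933435 < 1023490369077469249536? YES
  n = 1593: C(1593, 8) = 1010555394551193970323; 1010555394551193970323 < 1023490369077469249536? YES
  n = 1594: C(1594, 8) = 1015652773590544255167; 1015652773590544255167 < 1023490369077469249536? YES
  n = 1595: C(1595, 8) = 1020772636343363633895; 1020772636343363633895 < 1023490369077469249536? YES
  n = 1596: C(1596, 8) = 1025915067760710553965; 1025915067760710553965 < 1023490369077469249536? NO
  n = 1597: C(1597, 8) = 1031080153060953275445; 1031080153060953275445 < 1023490369077469249536? NO
  n = 1598: C(1598, 8) = 1036267977730442348529; 1036267977730442348529 < 1023490369077469249536? NO
The largest n with C(n, 8) < 1023490369077469249536 is n = 1595 (where E[X] = 113419181815929292655/113721152119718805504 ≈ 0.9973446). Hence R_6(8) > 1595, i.e. R_6(8) ≥ 1596.

Largest n = 1595; hence R_6(8) > 1595.


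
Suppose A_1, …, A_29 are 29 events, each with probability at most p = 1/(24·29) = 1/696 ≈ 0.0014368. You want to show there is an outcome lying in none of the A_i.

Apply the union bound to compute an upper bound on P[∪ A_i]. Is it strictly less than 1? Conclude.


Union bound: P[∪_{i=1}^{29} A_i] ≤ Σ_i P[A_i] ≤ 29·p = 29·(1/696) = 1/24.
Numerically: 1/24 ≈ 0.0416667.
Is 1/24 < 1? YES.
Since P[∪ A_i] ≤ 1/24 < 1, the complement has P[∩ A_i^c] ≥ 1 − 1/24 = 23/24 > 0, so some outcome avoids every A_i.

29·p = 1/24 ≈ 0.0416667; existence CERTIFIED by the union bound.


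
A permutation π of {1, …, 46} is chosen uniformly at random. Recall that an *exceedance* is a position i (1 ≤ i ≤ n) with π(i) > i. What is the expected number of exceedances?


Write X = Σ_{i=1}^{46} X_i, where X_i = 1_{π(i) > i}.
For each fixed i, π(i) is uniform over {1, …, 46} (marginal of a uniform permutation), so P[π(i) > i] = (n − i)/n. Summing: Σ_{i=1}^{46} (n − i)/n = (0 + 1 + … + 45)/46 = 46(46 − 1)/(2·46) = (46 − 1)/2.
Hence E[X] = Σ_{i=1}^{46} (46 − i)/46 = 45/2 ≈ 22.50000.

E[X] = 45/2 = 22.50000.


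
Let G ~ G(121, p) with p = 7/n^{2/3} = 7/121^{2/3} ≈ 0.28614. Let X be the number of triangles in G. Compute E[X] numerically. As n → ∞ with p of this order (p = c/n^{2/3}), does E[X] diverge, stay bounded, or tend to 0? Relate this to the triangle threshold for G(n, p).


Number of potential triangles: C(121, 3) = 287980.
Each occurs with probability p³ ≈ (0.28614)³ ≈ 2.3427362e-02.
By linearity: E[X] = C(121, 3)·p³ ≈ 287980 · 2.3427362e-02 ≈ 6746.61157.
Since α = 2/3 < 1, p = c/n^{2/3} ≫ 1/n is above the triangle threshold p ~ 1/n. Asymptotically E[X] ~ (c³/6)·n^{3(1−α)} = (7³/6)·n^{1} → ∞; triangles are abundant w.h.p.

E[X] ≈ 6746.61157; in regime p = Θ(1/n^{2/3}) E[X] diverges (above the triangle threshold p ~ 1/n).


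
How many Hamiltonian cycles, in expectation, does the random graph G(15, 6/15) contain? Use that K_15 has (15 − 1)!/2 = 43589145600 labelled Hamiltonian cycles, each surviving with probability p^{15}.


K_15 has (15 − 1)!/2 = 43589145600 labelled Hamiltonian cycles.
For each such Hamiltonian cycle H, let X_H = 1 if all 15 edges of H are present in G. Then P[X_H = 1] = p^{15} = (2/5)^{15} = 32768/30517578125.
Summing the indicators: E[X] = Σ_H E[X_H] = 43589145600 · p^{15} = 43589145600 · 32768/30517578125 = 57133164920832/1220703125.
Numerically: E[X] ≈ 46803.

E[X] = 43589145600 · (2/5)^{15} = 57133164920832/1220703125 ≈ 46803.


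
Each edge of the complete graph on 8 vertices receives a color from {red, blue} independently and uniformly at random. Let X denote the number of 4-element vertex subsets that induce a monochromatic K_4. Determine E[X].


Let X = Σ_S X_S over the C(8, 4) = 70 subsets S of size 4, where X_S = 1 if the K_4 on S is monochromatic.
For a fixed S, the K_4 on S has C(4, 2) = 6 edges. P[all 6 edges red] = (1/2)^6, and likewise for blue, so P[monochromatic] = 2·(1/2)^6 = 2^{1 − 6} = 1/32.
By linearity of expectation: E[X] = C(8, 4) · 2^{1 − 6} = 70 · 1/32 = 35/16.
Numerically: E[X] ≈ 2.188.

E[X] = C(8,4)·2^(1−C(4,2)) = 35/16 ≈ 2.188.


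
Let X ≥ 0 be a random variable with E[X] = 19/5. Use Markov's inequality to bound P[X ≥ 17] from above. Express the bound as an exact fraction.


μ = E[X] = 19/5, a = 17.
Markov: P[X ≥ 17] ≤ μ/a = (19/5)/17 = 19/85.
Numerically: ≈ 0.224.
(Since a = 17 > μ = 3.800, the bound 19/85 is < 1 and informative.)

P[X ≥ 17] ≤ 19/85 ≈ 0.224.


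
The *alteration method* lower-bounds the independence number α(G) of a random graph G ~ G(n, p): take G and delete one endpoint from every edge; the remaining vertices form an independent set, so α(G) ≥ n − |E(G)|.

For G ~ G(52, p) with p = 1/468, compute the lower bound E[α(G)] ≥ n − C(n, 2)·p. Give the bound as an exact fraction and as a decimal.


E[|E(G)|] = C(52, 2)·p = 1326 · (1/468) = 17/6.
E[α(G)] ≥ n − E[|E(G)|] = 52 − 17/6 = 295/6.
Numerically: ≈ 49.166667.
(This is only a lower bound; the true E[α(G)] may be larger.)

E[α(G)] ≥ 295/6 ≈ 49.166667.


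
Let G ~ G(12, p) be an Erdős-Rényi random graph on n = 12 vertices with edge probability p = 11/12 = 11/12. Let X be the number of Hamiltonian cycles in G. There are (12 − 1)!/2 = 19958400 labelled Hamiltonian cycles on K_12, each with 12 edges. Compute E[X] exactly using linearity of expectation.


K_12 has (12 − 1)!/2 = 19958400 labelled Hamiltonian cycles.
For each such Hamiltonian cycle H, let X_H = 1 if all 12 edges of H are present in G. Then P[X_H = 1] = p^{12} = (11/12)^{12} = 3138428376721/8916100448256.
By linearity: E[X] = Σ_H E[X_H] = 19958400 · p^{12} = 19958400 · 3138428376721/8916100448256 = 6041474625187925/859963392.
Numerically: E[X] ≈ 7.0253e+06.

E[X] = 19958400 · (11/12)^{12} = 6041474625187925/859963392 ≈ 7.0253e+06.


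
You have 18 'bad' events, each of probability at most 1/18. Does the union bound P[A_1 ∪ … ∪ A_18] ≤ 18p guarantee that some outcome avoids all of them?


Union bound: P[∪_{i=1}^{18} A_i] ≤ Σ_i P[A_i] ≤ 18·p = 18·(1/18) = 1.
Numerically: 1 ≈ 1.0000.
Is 1 < 1? NO.
Since the bound 1 is ≥ 1, the union bound is uninformative here; it does NOT by itself certify existence.

18·p = 1 ≈ 1.0000; existence NOT certified by the union bound.


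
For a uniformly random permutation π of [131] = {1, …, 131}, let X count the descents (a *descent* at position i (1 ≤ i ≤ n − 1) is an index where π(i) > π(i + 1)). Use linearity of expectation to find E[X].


Write X = Σ X_I over i = 1, …, 130, with X_I the indicator of one descent.
There are 130 indicators.
For each fixed i, the pair (π(i), π(i+1)) is a uniformly random ordered pair of distinct values from {1, …, 131}; by symmetry P[π(i) > π(i+1)] = 1/2.
By linearity: E[X] = 130 · (1/2) = (131 − 1) · (1/2) = 65 ≈ 65.0000.

E[X] = 65 = 65.0000.


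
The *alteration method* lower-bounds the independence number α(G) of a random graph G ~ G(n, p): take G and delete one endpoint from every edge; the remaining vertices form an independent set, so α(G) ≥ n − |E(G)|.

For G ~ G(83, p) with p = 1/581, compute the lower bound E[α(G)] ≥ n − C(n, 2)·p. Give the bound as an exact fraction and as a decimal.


E[|E(G)|] = C(83, 2)·p = 3403 · (1/581) = 41/7.
E[α(G)] ≥ n − E[|E(G)|] = 83 − 41/7 = 540/7.
Numerically: ≈ 77.14286.
(This is only a lower bound; the true E[α(G)] may be larger.)

E[α(G)] ≥ 540/7 ≈ 77.14286.


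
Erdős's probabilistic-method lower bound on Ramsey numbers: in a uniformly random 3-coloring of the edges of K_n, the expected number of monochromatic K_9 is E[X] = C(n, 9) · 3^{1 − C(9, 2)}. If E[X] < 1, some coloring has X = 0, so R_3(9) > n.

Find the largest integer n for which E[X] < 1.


We need C(n, 9) · 3^{1 − 36} < 1, i.e. C(n, 9) < 3^{36 − 1} = 50031545098999707.
Check values of n near the boundary:
  n = 295: C(295, 9) = 41221140106119260; 41221140106119260 < 50031545098999707? YES
  n = 296: C(296, 9) = 42513789098994080; 42513789098994080 < 50031545098999707? YES
  n = 297: C(297, 9) = 43842345008337645; 43842345008337645 < 50031545098999707? YES
  n = 298: C(298, 9) = 45207677551849890; 45207677551849890 < 50031545098999707? YES
  n = 299: C(299, 9) = 46610674441390059; 46610674441390059 < 50031545098999707? YES
  n = 300: C(300, 9) = 48052241692154700; 48052241692154700 < 50031545098999707? YES
  n = 301: C(301, 9) = 49533303936090975; 49533303936090975 < 50031545098999707? YES
  n = 302: C(302, 9) = 51054804739588650; 51054804739588650 < 50031545098999707? NO
  n = 303: C(303, 9) = 52617706925494425; 52617706925494425 < 50031545098999707? NO
The largest n with C(n, 9) < 50031545098999707 is n = 301 (where E[X] = 16511101312030325/16677181699666569 ≈ 0.9900). Hence R_3(9) > 301, i.e. R_3(9) ≥ 302.

Largest n = 301; hence R_3(9) > 301.


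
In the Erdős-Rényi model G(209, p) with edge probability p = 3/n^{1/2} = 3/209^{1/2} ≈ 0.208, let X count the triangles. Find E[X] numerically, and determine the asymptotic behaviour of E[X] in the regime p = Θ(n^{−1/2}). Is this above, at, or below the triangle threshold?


Number of potential triangles: C(209, 3) = 1499784.
Each occurs with probability p³ ≈ (0.208)³ ≈ 8.93602e-03.
By linearity: E[X] = C(209, 3)·p³ ≈ 1499784 · 8.93602e-03 ≈ 13402.106.
Since α = 1/2 < 1, p = c/n^{1/2} ≫ 1/n is above the triangle threshold p ~ 1/n. Asymptotically E[X] ~ (c³/6)·n^{3(1−α)} = (3³/6)·n^{1.5} → ∞; triangles are abundant w.h.p.

E[X] ≈ 13402.106; in regime p = Θ(1/n^{1/2}) E[X] diverges (above the triangle threshold p ~ 1/n).


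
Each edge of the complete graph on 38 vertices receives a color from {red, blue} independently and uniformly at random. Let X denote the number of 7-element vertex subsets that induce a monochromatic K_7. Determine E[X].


Let X = Σ_S X_S over the C(38, 7) = 12620256 subsets S of size 7, where X_S = 1 if the K_7 on S is monochromatic.
For a fixed S, the K_7 on S has C(7, 2) = 21 edges. P[all 21 edges red] = (1/2)^21, and likewise for blue, so P[monochromatic] = 2·(1/2)^21 = 2^{1 − 21} = 1/1048576.
By linearity of expectation: E[X] = C(38, 7) · 2^{1 − 21} = 12620256 · 1/1048576 = 394383/32768.
Numerically: E[X] ≈ 12.035614.

E[X] = C(38,7)·2^(1−C(7,2)) = 394383/32768 ≈ 12.035614.
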